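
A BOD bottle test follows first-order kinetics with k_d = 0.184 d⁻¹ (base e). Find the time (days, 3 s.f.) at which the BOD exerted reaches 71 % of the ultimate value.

t ≈ 6.73 d

y/L₀ = 1 − e^(−k_d t) = 0.71 ⇒ e^(−k_d t) = 0.290
t = −ln(0.290) / 0.184 = 1.238 / 0.184 = 6.728 d.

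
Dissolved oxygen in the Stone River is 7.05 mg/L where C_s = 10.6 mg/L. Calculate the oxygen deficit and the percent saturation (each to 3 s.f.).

D ≈ 3.55 mg/L; 66.5 % saturation

D = C_s − C = 10.6 − 7.05 = 3.55 mg/L.
% saturation = 7.05/10.6 × 100 = 66.5 %.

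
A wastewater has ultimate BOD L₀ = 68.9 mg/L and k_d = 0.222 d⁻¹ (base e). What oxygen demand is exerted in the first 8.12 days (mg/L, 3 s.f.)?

y ≈ 57.5 mg/L

y_t = L₀(1 − e^(−k_d t)) = 68.9 × (1 − e^(−0.222×8.12))
= 68.9 × (1 − 0.1649) = 68.9 × 0.8351 = 57.54 mg/L.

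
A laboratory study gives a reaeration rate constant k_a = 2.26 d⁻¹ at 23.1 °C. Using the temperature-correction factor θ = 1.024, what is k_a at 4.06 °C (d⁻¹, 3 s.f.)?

k_a ≈ 1.44 d⁻¹

k_a(T₂) = k_a(T₁) · θ^(T₂−T₁) = 2.26 × 1.024^(4.06−23.1)
= 2.26 × 1.024^-19.0 = 2.26 × 0.6366 = 1.439 d⁻¹.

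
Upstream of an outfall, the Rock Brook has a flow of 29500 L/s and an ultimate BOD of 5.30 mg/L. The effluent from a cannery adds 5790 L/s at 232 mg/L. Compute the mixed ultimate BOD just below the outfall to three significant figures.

Flow-weighted mixing: C = (Q_r C_r + Q_w C_w)/(Q_r + Q_w)
= (29500×5.30 + 5790×232)/(29500 + 5790) = 1.500×10^6/35290 = 42.49 mg/L.

42.5 mg/L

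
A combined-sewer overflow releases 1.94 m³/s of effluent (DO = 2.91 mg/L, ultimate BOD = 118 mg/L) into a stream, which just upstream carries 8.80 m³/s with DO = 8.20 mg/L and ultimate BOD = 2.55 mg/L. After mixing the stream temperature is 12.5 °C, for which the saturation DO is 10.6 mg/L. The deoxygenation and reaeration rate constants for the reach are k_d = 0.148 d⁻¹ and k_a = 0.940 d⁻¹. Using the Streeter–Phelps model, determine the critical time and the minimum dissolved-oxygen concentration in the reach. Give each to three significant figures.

t_c ≈ 0.494 d; minimum DO ≈ 7.17 mg/L

Mixed DO = (8.80×8.20 + 1.94×2.91)/(8.80+1.94) = 77.81/10.74 = 7.244 mg/L.
Mixed L₀ = (8.80×2.55 + 1.94×118)/(10.74) = 251.4/10.74 = 23.40 mg/L.
Initial deficit D₀ = C_s − DO₀ = 10.6 − 7.244 = 3.356 mg/L.
t_c = (1/0.7920) ln[(0.940/0.148)(1 − 3.356×0.7920/(0.148×23.40))] = 1.263 × ln(1.478) = 0.4935 d.
D_c = (0.148/0.940) × 23.40 × e^(−0.148×0.4935) = 0.1574 × 23.40 × 0.9296 = 3.425 mg/L.
Minimum DO = 10.6 − 3.425 = 7.175 mg/L.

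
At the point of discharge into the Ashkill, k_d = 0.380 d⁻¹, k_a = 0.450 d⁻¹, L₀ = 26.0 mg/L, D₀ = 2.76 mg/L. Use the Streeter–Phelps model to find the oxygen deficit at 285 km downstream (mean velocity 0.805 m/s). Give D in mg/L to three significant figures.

D ≈ 7.85 mg/L

Travel time t = x/v = 285 km / (0.805 m/s) = 285000 m / 0.805 m/s = 354000 s = 4.098 d.
k_d L₀/(k_a−k_d) = 0.380×26.0/(0.450−0.380) = 9.880/0.07000 = 141.1 mg/L.
e^(−k_d t) = e^(−0.380×4.098) = 0.2107; e^(−k_a t) = e^(−0.450×4.098) = 0.1582.
D = 141.1 × (0.2107 − 0.1582) + 2.76 × 0.1582 = 7.417 + 0.4366 = 7.854 mg/L.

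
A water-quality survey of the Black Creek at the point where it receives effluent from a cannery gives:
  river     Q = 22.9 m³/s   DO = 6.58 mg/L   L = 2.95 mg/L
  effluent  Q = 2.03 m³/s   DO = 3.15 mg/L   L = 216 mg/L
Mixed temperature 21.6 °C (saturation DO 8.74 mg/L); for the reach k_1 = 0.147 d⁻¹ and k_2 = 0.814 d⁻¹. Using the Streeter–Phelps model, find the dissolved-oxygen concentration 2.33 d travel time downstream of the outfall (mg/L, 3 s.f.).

Mixed DO = (22.9×6.58 + 2.03×3.15)/(22.9+2.03) = 157.1/24.93 = 6.301 mg/L.
Mixed L₀ = (22.9×2.95 + 2.03×216)/(24.93) = 506.0/24.93 = 20.30 mg/L.
Initial deficit D₀ = C_s − DO₀ = 8.74 − 6.301 = 2.439 mg/L.
D(2.33) = [0.147×20.30/(0.814−0.147)](e^(−0.147×2.33) − e^(−0.814×2.33)) + 2.439 e^(−0.814×2.33)
= 4.474 × (0.7100 − 0.1501) + 2.439 × 0.1501 = 2.871 mg/L.
DO = 8.74 − 2.871 = 5.869 mg/L.

DO ≈ 5.87 mg/L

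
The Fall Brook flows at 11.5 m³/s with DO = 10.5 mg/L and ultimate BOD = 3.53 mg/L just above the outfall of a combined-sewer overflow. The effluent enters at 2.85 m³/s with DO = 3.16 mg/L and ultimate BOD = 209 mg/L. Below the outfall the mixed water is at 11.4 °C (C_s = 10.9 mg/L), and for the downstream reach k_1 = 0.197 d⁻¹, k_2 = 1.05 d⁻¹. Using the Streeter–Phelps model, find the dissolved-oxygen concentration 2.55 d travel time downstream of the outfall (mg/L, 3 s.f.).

DO ≈ 5.28 mg/L

Mixed DO = (11.5×10.5 + 2.85×3.16)/(11.5+2.85) = 129.8/14.35 = 9.042 mg/L.
Mixed L₀ = (11.5×3.53 + 2.85×209)/(14.35) = 636.2/14.35 = 44.34 mg/L.
Initial deficit D₀ = C_s − DO₀ = 10.9 − 9.042 = 1.858 mg/L.
D(2.55) = [0.197×44.34/(1.05−0.197)](e^(−0.197×2.55) − e^(−1.05×2.55)) + 1.858 e^(−1.05×2.55)
= 10.24 × (0.6051 − 0.06873) + 1.858 × 0.06873 = 5.620 mg/L.
DO = 10.9 − 5.620 = 5.280 mg/L.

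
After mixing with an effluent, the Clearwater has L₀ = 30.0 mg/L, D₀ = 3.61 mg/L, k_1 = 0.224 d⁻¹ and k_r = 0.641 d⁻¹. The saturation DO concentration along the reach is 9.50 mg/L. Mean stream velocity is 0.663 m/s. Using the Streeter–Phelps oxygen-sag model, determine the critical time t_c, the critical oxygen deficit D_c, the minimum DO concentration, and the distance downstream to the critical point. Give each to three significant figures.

At the critical point dD/dt = 0, so k_1 L₀ e^(−k_1 t) = k_r D. Substituting D(t) from the Streeter–Phelps equation and solving for t gives
t_c = ln[(k_r/k_1)(1 − D₀(k_r−k_1)/(k_1 L₀))] / (k_r−k_1).
Here k_r−k_1 = 0.4170 d⁻¹ and 1 − D₀(k_r−k_1)/(k_1 L₀) = 1 − 3.61×0.4170/(0.224×30.0) = 0.7760, so
t_c = ln(2.862 × 0.7760) / 0.4170 = 0.7978 / 0.4170 = 1.913 d.
L(t_c) = L₀ e^(−k_1 t_c) = 30.0 × 0.6515 = 19.54 mg/L, and at the critical point k_r D_c = k_1 L, so D_c = (0.224/0.641) × 19.54 = 6.830 mg/L.
Minimum DO = C_s − D_c = 9.50 − 6.830 = 2.670 mg/L.
x_c = v t_c = 0.663 m/s × 1.913 d × 86400 s/d = 109600 m ≈ 110 km.

t_c ≈ 1.91 d; D_c ≈ 6.83 mg/L; min DO ≈ 2.67 mg/L; x_c ≈ 110 km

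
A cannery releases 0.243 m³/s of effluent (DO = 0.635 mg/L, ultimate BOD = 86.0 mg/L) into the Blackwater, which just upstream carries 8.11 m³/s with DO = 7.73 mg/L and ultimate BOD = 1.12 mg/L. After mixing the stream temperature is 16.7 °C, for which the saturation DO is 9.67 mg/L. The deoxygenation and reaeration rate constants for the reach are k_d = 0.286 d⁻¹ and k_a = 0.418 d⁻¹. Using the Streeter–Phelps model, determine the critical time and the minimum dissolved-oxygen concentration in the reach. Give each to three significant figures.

t_c ≈ 0.428 d; minimum DO ≈ 7.50 mg/L

Mixed DO = (8.11×7.73 + 0.243×0.635)/(8.11+0.243) = 62.84/8.353 = 7.524 mg/L.
Mixed L₀ = (8.11×1.12 + 0.243×86.0)/(8.353) = 29.98/8.353 = 3.589 mg/L.
Initial deficit D₀ = C_s − DO₀ = 9.67 − 7.524 = 2.146 mg/L.
t_c = (1/0.1320) ln[(0.418/0.286)(1 − 2.146×0.1320/(0.286×3.589))] = 7.576 × ln(1.058) = 0.4282 d.
D_c = (0.286/0.418) × 3.589 × e^(−0.286×0.4282) = 0.6842 × 3.589 × 0.8847 = 2.173 mg/L.
Minimum DO = 9.67 − 2.173 = 7.497 mg/L.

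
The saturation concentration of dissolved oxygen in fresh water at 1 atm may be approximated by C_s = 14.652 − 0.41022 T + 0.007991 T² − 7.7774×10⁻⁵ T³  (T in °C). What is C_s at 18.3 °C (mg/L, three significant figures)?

C_s = 14.652 − 0.41022×18.3 + 0.007991×18.3² − 7.7774×10⁻⁵×18.3³ = 9.344 mg/L.

C_s ≈ 9.34 mg/L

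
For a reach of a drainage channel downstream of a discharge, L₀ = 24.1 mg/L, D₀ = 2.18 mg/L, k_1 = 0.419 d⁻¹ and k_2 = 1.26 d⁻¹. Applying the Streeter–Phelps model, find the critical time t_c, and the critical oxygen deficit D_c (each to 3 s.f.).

At the critical point dD/dt = 0, so k_1 L₀ e^(−k_1 t) = k_2 D. Substituting D(t) from the Streeter–Phelps equation and solving for t gives
t_c = ln[(k_2/k_1)(1 − D₀(k_2−k_1)/(k_1 L₀))] / (k_2−k_1).
Here k_2−k_1 = 0.8410 d⁻¹ and 1 − D₀(k_2−k_1)/(k_1 L₀) = 1 − 2.18×0.8410/(0.419×24.1) = 0.8184, so
t_c = ln(3.007 × 0.8184) / 0.8410 = 0.9006 / 0.8410 = 1.071 d.
L(t_c) = L₀ e^(−k_1 t_c) = 24.1 × 0.6384 = 15.39 mg/L, and at the critical point k_2 D_c = k_1 L, so D_c = (0.419/1.26) × 15.39 = 5.117 mg/L.

t_c ≈ 1.07 d; D_c ≈ 5.12 mg/L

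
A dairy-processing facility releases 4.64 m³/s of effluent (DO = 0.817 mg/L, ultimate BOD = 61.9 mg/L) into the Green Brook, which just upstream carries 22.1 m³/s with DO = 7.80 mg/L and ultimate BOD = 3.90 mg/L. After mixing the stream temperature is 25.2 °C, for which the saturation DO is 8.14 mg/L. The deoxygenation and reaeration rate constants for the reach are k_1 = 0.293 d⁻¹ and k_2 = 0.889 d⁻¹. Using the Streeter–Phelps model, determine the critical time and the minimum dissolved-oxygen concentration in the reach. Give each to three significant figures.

Mixed DO = (22.1×7.80 + 4.64×0.817)/(22.1+4.64) = 176.2/26.74 = 6.588 mg/L.
Mixed L₀ = (22.1×3.90 + 4.64×61.9)/(26.74) = 373.4/26.74 = 13.96 mg/L.
Initial deficit D₀ = C_s − DO₀ = 8.14 − 6.588 = 1.552 mg/L.
t_c = (1/0.5960) ln[(0.889/0.293)(1 − 1.552×0.5960/(0.293×13.96))] = 1.678 × ln(2.348) = 1.432 d.
D_c = (0.293/0.889) × 13.96 × e^(−0.293×1.432) = 0.3296 × 13.96 × 0.6573 = 3.025 mg/L.
Minimum DO = 8.14 − 3.025 = 5.115 mg/L.

t_c ≈ 1.43 d; minimum DO ≈ 5.12 mg/L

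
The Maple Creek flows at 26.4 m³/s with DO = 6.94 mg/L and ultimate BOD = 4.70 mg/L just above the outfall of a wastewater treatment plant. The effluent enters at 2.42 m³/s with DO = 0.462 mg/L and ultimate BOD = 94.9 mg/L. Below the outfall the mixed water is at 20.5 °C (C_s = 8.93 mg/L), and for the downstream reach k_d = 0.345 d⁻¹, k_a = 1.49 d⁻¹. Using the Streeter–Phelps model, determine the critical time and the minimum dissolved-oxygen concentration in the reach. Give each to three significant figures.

Mixed DO = (26.4×6.94 + 2.42×0.462)/(26.4+2.42) = 184.3/28.82 = 6.396 mg/L.
Mixed L₀ = (26.4×4.70 + 2.42×94.9)/(28.82) = 353.7/28.82 = 12.27 mg/L.
Initial deficit D₀ = C_s − DO₀ = 8.93 − 6.396 = 2.534 mg/L.
t_c = (1/1.145) ln[(1.49/0.345)(1 − 2.534×1.145/(0.345×12.27))] = 0.8734 × ln(1.360) = 0.2684 d.
D_c = (0.345/1.49) × 12.27 × e^(−0.345×0.2684) = 0.2315 × 12.27 × 0.9116 = 2.591 mg/L.
Minimum DO = 8.93 − 2.591 = 6.339 mg/L.

t_c ≈ 0.268 d; minimum DO ≈ 6.34 mg/L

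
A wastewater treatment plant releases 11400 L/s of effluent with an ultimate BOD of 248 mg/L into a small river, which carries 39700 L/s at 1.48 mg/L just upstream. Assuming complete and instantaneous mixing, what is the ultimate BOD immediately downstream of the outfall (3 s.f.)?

56.5 mg/L

Flow-weighted mixing: C = (Q_r C_r + Q_w C_w)/(Q_r + Q_w)
= (39700×1.48 + 11400×248)/(39700 + 11400) = 2.886×10^6/51100 = 56.48 mg/L.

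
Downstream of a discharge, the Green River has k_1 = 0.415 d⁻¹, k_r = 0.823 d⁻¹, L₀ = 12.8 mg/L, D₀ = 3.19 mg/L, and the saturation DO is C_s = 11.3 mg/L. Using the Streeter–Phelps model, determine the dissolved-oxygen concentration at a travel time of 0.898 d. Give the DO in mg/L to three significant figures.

DO ≈ 7.03 mg/L

k_1 L₀/(k_r−k_1) = 0.415×12.8/(0.823−0.415) = 5.312/0.4080 = 13.02 mg/L.
e^(−k_1 t) = e^(−0.415×0.8980) = 0.6889; e^(−k_r t) = e^(−0.823×0.8980) = 0.4776.
D = 13.02 × (0.6889 − 0.4776) + 3.19 × 0.4776 = 2.751 + 1.523 = 4.275 mg/L.
DO = C_s − D = 11.3 − 4.275 = 7.025 mg/L.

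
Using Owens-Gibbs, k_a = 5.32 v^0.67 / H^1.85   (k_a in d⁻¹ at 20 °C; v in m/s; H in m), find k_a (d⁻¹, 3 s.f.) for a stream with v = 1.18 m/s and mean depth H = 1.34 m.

k_a = 5.32 × 1.18^0.67 / 1.34^1.85 = 5.32 × 1.117 / 1.718 = 3.459 d⁻¹.

k_a ≈ 3.46 d⁻¹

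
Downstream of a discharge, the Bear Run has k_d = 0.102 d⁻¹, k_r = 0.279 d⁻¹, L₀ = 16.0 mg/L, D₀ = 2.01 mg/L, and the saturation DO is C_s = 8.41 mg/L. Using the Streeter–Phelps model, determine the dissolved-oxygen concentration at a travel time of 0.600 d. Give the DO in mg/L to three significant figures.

k_d L₀/(k_r−k_d) = 0.102×16.0/(0.279−0.102) = 1.632/0.1770 = 9.220 mg/L.
e^(−k_d t) = e^(−0.102×0.6000) = 0.9406; e^(−k_r t) = e^(−0.279×0.6000) = 0.8459.
D = 9.220 × (0.9406 − 0.8459) + 2.01 × 0.8459 = 0.8738 + 1.700 = 2.574 mg/L.
DO = C_s − D = 8.41 − 2.574 = 5.836 mg/L.

DO ≈ 5.84 mg/L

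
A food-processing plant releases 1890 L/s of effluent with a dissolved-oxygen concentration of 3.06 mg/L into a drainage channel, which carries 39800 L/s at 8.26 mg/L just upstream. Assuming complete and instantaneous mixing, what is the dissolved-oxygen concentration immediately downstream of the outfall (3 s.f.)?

8.02 mg/L

Flow-weighted mixing: C = (Q_r C_r + Q_w C_w)/(Q_r + Q_w)
= (39800×8.26 + 1890×3.06)/(39800 + 1890) = 334500/41690 = 8.024 mg/L.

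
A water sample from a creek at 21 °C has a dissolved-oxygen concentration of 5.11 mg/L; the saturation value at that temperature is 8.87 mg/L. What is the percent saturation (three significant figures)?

% saturation = C/C_s × 100 = 5.11/8.87 × 100 = 57.6 %.

57.6 % saturation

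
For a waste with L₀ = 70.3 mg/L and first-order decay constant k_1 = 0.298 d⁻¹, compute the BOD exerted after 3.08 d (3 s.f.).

y_t = L₀(1 − e^(−k_1 t)) = 70.3 × (1 − e^(−0.298×3.08))
= 70.3 × (1 − 0.3994) = 70.3 × 0.6006 = 42.22 mg/L.

y ≈ 42.2 mg/L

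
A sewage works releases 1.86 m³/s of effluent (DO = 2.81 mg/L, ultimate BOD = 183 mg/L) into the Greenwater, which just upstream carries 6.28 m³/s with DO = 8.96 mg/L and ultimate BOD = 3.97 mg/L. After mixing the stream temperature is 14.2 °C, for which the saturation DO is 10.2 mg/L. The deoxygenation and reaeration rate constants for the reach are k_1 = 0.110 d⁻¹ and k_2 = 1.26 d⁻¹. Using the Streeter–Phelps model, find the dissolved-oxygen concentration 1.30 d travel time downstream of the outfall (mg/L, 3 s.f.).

Mixed DO = (6.28×8.96 + 1.86×2.81)/(6.28+1.86) = 61.50/8.140 = 7.555 mg/L.
Mixed L₀ = (6.28×3.97 + 1.86×183)/(8.140) = 365.3/8.140 = 44.88 mg/L.
Initial deficit D₀ = C_s − DO₀ = 10.2 − 7.555 = 2.645 mg/L.
D(1.30) = [0.110×44.88/(1.26−0.110)](e^(−0.110×1.30) − e^(−1.26×1.30)) + 2.645 e^(−1.26×1.30)
= 4.293 × (0.8668 − 0.1944) + 2.645 × 0.1944 = 3.401 mg/L.
DO = 10.2 − 3.401 = 6.799 mg/L.

DO ≈ 6.80 mg/L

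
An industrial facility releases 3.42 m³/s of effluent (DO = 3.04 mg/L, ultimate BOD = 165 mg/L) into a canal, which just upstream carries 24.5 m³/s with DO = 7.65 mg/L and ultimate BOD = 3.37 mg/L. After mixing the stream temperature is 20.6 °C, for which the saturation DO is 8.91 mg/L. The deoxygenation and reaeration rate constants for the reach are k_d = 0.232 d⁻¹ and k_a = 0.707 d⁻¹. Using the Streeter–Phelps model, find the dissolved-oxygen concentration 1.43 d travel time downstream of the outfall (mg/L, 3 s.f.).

DO ≈ 4.24 mg/L

Mixed DO = (24.5×7.65 + 3.42×3.04)/(24.5+3.42) = 197.8/27.92 = 7.085 mg/L.
Mixed L₀ = (24.5×3.37 + 3.42×165)/(27.92) = 646.9/27.92 = 23.17 mg/L.
Initial deficit D₀ = C_s − DO₀ = 8.91 − 7.085 = 1.825 mg/L.
D(1.43) = [0.232×23.17/(0.707−0.232)](e^(−0.232×1.43) − e^(−0.707×1.43)) + 1.825 e^(−0.707×1.43)
= 11.32 × (0.7177 − 0.3639) + 1.825 × 0.3639 = 4.668 mg/L.
DO = 8.91 − 4.668 = 4.242 mg/L.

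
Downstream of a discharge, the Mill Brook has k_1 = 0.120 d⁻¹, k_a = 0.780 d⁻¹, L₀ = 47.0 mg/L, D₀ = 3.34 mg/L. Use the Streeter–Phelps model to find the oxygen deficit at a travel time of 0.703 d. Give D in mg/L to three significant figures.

D ≈ 4.85 mg/L

k_1 L₀/(k_a−k_1) = 0.120×47.0/(0.780−0.120) = 5.640/0.6600 = 8.545 mg/L.
e^(−k_1 t) = e^(−0.120×0.7030) = 0.9191; e^(−k_a t) = e^(−0.780×0.7030) = 0.5779.
D = 8.545 × (0.9191 − 0.5779) + 3.34 × 0.5779 = 2.916 + 1.930 = 4.846 mg/L.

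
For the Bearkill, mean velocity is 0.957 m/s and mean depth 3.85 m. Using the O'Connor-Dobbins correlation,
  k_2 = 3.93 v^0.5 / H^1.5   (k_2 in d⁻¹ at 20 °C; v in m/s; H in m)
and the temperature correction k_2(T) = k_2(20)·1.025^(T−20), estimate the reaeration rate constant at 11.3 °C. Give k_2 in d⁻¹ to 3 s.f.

k_2 ≈ 0.411 d⁻¹

k_2(20) = 3.93 × 0.957^0.5 / 3.85^1.5 = 3.93 × 0.9783 / 7.554 = 0.5089 d⁻¹.
k_2(11.3) = 0.5089 × 1.025^(11.3−20) = 0.5089 × 0.8067 = 0.4105 d⁻¹.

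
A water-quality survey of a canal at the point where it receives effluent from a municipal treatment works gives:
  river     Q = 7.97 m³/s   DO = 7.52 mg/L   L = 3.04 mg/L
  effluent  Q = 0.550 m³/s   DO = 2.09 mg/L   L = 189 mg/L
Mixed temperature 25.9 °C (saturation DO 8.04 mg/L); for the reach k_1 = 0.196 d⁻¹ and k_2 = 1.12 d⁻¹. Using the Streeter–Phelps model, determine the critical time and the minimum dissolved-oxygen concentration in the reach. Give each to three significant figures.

t_c ≈ 1.54 d; minimum DO ≈ 6.09 mg/L

Mixed DO = (7.97×7.52 + 0.550×2.09)/(7.97+0.550) = 61.08/8.520 = 7.169 mg/L.
Mixed L₀ = (7.97×3.04 + 0.550×189)/(8.520) = 128.2/8.520 = 15.04 mg/L.
Initial deficit D₀ = C_s − DO₀ = 8.04 − 7.169 = 0.8705 mg/L.
t_c = (1/0.9240) ln[(1.12/0.196)(1 − 0.8705×0.9240/(0.196×15.04))] = 1.082 × ln(4.156) = 1.542 d.
D_c = (0.196/1.12) × 15.04 × e^(−0.196×1.542) = 0.1750 × 15.04 × 0.7392 = 1.946 mg/L.
Minimum DO = 8.04 − 1.946 = 6.094 mg/L.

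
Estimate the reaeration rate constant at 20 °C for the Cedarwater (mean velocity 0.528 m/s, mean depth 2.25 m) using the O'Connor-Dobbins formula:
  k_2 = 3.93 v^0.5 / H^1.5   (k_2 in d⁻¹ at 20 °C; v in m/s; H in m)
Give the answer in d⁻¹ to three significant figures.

k_2 ≈ 0.846 d⁻¹

k_2 = 3.93 × 0.528^0.5 / 2.25^1.5 = 3.93 × 0.7266 / 3.375 = 0.8461 d⁻¹.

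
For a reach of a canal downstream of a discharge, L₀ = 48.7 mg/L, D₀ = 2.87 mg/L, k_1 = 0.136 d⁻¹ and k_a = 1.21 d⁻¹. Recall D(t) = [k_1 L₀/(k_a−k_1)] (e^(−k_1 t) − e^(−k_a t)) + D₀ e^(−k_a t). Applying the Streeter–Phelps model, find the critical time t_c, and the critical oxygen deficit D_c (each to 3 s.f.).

With k_a/k_1 = 8.897 and 1 − D₀(k_a−k_1)/(k_1 L₀) = 0.5346,
t_c = ln(8.897 × 0.5346) / (1.21 − 0.136) = ln(4.756) / 1.074 = 1.560/1.074 = 1.452 d.
D_c = (k_1/k_a) L₀ e^(−k_1 t_c) = (0.136/1.21) × 48.7 × e^(−0.136×1.452) = 0.1124 × 48.7 × 0.8208 = 4.493 mg/L.

t_c ≈ 1.45 d; D_c ≈ 4.49 mg/L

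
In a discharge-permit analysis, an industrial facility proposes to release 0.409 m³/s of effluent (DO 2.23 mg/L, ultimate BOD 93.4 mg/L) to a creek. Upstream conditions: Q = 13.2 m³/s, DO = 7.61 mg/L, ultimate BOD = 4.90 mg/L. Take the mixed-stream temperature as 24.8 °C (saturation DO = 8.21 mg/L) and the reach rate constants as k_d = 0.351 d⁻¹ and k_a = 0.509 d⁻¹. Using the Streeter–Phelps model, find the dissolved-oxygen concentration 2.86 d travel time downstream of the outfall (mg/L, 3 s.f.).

DO ≈ 5.79 mg/L

Mixed DO = (13.2×7.61 + 0.409×2.23)/(13.2+0.409) = 101.4/13.61 = 7.448 mg/L.
Mixed L₀ = (13.2×4.90 + 0.409×93.4)/(13.61) = 102.9/13.61 = 7.560 mg/L.
Initial deficit D₀ = C_s − DO₀ = 8.21 − 7.448 = 0.7617 mg/L.
D(2.86) = [0.351×7.560/(0.509−0.351)](e^(−0.351×2.86) − e^(−0.509×2.86)) + 0.7617 e^(−0.509×2.86)
= 16.79 × (0.3665 − 0.2332) + 0.7617 × 0.2332 = 2.415 mg/L.
DO = 8.21 − 2.415 = 5.795 mg/L.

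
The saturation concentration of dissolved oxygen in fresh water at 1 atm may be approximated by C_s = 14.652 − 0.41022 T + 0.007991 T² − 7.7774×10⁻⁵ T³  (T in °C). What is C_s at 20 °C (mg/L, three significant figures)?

C_s ≈ 9.02 mg/L

C_s = 14.652 − 0.41022×20 + 0.007991×20² − 7.7774×10⁻⁵×20³ = 9.022 mg/L.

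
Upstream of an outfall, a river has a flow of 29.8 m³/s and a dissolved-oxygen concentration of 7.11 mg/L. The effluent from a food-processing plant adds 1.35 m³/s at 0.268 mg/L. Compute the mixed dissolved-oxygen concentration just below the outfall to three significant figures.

Flow-weighted mixing: C = (Q_r C_r + Q_w C_w)/(Q_r + Q_w)
= (29.8×7.11 + 1.35×0.268)/(29.8 + 1.35) = 212.2/31.15 = 6.813 mg/L.

6.81 mg/L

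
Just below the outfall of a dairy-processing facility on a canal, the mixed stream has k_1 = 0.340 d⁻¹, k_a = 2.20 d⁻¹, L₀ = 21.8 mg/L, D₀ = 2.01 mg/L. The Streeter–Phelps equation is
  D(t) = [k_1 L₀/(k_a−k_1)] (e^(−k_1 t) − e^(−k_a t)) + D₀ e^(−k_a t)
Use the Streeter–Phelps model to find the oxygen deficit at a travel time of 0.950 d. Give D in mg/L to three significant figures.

D ≈ 2.64 mg/L

k_1 L₀/(k_a−k_1) = 0.340×21.8/(2.20−0.340) = 7.412/1.860 = 3.985 mg/L.
e^(−k_1 t) = e^(−0.340×0.9500) = 0.7240; e^(−k_a t) = e^(−2.20×0.9500) = 0.1237.
D = 3.985 × (0.7240 − 0.1237) + 2.01 × 0.1237 = 2.392 + 0.2486 = 2.641 mg/L.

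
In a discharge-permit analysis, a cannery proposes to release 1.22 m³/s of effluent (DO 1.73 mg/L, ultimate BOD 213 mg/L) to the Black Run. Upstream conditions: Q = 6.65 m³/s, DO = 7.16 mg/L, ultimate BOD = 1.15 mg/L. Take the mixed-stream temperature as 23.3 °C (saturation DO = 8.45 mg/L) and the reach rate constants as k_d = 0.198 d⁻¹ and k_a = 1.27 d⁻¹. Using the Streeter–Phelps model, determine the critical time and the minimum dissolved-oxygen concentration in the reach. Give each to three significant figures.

t_c ≈ 1.35 d; minimum DO ≈ 4.39 mg/L

Mixed DO = (6.65×7.16 + 1.22×1.73)/(6.65+1.22) = 49.72/7.870 = 6.318 mg/L.
Mixed L₀ = (6.65×1.15 + 1.22×213)/(7.870) = 267.5/7.870 = 33.99 mg/L.
Initial deficit D₀ = C_s − DO₀ = 8.45 − 6.318 = 2.132 mg/L.
t_c = (1/1.072) ln[(1.27/0.198)(1 − 2.132×1.072/(0.198×33.99))] = 0.9328 × ln(4.236) = 1.347 d.
D_c = (0.198/1.27) × 33.99 × e^(−0.198×1.347) = 0.1559 × 33.99 × 0.7659 = 4.059 mg/L.
Minimum DO = 8.45 − 4.059 = 4.391 mg/L.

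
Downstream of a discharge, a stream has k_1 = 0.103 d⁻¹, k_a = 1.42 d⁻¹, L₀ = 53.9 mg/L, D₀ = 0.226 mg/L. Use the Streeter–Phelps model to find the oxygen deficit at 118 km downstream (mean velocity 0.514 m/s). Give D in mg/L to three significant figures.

Travel time t = x/v = 118 km / (0.514 m/s) = 118000 m / 0.514 m/s = 229600 s = 2.657 d.
k_1 L₀/(k_a−k_1) = 0.103×53.9/(1.42−0.103) = 5.552/1.317 = 4.215 mg/L.
e^(−k_1 t) = e^(−0.103×2.657) = 0.7606; e^(−k_a t) = e^(−1.42×2.657) = 0.02298.
D = 4.215 × (0.7606 − 0.02298) + 0.226 × 0.02298 = 3.109 + 0.005194 = 3.114 mg/L.

D ≈ 3.11 mg/L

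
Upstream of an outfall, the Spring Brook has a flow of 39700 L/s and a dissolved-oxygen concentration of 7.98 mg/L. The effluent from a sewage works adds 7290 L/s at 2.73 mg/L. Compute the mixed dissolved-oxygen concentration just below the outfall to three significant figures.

7.17 mg/L

Flow-weighted mixing: C = (Q_r C_r + Q_w C_w)/(Q_r + Q_w)
= (39700×7.98 + 7290×2.73)/(39700 + 7290) = 336700/46990 = 7.166 mg/L.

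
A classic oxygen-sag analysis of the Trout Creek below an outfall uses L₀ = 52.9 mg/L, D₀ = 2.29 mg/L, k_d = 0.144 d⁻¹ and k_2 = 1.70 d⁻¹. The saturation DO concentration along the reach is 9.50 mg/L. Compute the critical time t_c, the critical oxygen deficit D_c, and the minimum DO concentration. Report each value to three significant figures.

t_c = [1/(k_2−k_d)] ln[(k_2/k_d)(1 − D₀(k_2−k_d)/(k_d L₀))]
= [1/(1.70−0.144)] ln[(1.70/0.144)(1 − 2.29×1.556/(0.144×52.9))]
= (1/1.556) ln[11.81 × 0.5322] = 0.6427 × ln(6.283) = 0.6427 × 1.838 = 1.181 d.
L(t_c) = L₀ e^(−k_d t_c) = 52.9 × 0.8436 = 44.63 mg/L, and at the critical point k_2 D_c = k_d L, so D_c = (0.144/1.70) × 44.63 = 3.780 mg/L.
Minimum DO = C_s − D_c = 9.50 − 3.780 = 5.720 mg/L.

t_c ≈ 1.18 d; D_c ≈ 3.78 mg/L; min DO ≈ 5.72 mg/L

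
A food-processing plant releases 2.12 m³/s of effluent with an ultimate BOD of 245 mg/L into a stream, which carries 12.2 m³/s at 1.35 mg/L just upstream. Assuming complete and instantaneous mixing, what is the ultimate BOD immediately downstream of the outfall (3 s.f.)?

Flow-weighted mixing: C = (Q_r C_r + Q_w C_w)/(Q_r + Q_w)
= (12.2×1.35 + 2.12×245)/(12.2 + 2.12) = 535.9/14.32 = 37.42 mg/L.

37.4 mg/L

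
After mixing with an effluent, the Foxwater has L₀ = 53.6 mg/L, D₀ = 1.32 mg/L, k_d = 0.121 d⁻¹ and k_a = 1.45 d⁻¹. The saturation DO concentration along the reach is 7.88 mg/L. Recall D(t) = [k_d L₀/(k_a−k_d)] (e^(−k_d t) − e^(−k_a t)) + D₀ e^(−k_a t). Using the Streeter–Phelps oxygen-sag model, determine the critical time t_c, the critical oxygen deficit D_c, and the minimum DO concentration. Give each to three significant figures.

With k_a/k_d = 11.98 and 1 − D₀(k_a−k_d)/(k_d L₀) = 0.7295,
t_c = ln(11.98 × 0.7295) / (1.45 − 0.121) = ln(8.742) / 1.329 = 2.168/1.329 = 1.631 d.
L(t_c) = L₀ e^(−k_d t_c) = 53.6 × 0.8209 = 44.00 mg/L, and at the critical point k_a D_c = k_d L, so D_c = (0.121/1.45) × 44.00 = 3.672 mg/L.
Minimum DO = C_s − D_c = 7.88 − 3.672 = 4.208 mg/L.

t_c ≈ 1.63 d; D_c ≈ 3.67 mg/L; min DO ≈ 4.21 mg/L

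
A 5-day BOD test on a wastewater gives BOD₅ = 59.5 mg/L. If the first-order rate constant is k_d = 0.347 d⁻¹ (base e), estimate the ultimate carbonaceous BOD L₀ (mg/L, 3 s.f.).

BOD₅ = L₀(1 − e^(−5k_d)) ⇒ L₀ = BOD₅ / (1 − e^(−5×0.347))
= 59.5 / (1 − 0.1764) = 59.5 / 0.8236 = 72.24 mg/L.

L₀ ≈ 72.2 mg/L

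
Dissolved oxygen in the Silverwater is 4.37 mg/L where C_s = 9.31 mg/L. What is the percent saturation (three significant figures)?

46.9 % saturation

% saturation = C/C_s × 100 = 4.37/9.31 × 100 = 46.9 %.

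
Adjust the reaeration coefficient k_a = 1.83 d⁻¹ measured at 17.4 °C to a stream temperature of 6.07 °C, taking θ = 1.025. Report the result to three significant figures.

k_a ≈ 1.38 d⁻¹

k_a(T₂) = k_a(T₁) · θ^(T₂−T₁) = 1.83 × 1.025^(6.07−17.4)
= 1.83 × 1.025^-11.3 = 1.83 × 0.7560 = 1.383 d⁻¹.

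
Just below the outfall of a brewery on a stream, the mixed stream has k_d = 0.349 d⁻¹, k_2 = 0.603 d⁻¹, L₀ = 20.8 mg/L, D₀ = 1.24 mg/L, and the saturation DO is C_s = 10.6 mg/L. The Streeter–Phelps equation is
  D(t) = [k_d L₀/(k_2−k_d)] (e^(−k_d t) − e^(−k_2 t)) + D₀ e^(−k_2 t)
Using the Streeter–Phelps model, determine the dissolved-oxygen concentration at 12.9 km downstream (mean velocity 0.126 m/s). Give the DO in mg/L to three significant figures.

Travel time t = x/v = 12.9 km / (0.126 m/s) = 12900 m / 0.126 m/s = 102400 s = 1.185 d.
k_d L₀/(k_2−k_d) = 0.349×20.8/(0.603−0.349) = 7.259/0.2540 = 28.58 mg/L.
e^(−k_d t) = e^(−0.349×1.185) = 0.6613; e^(−k_2 t) = e^(−0.603×1.185) = 0.4894.
D = 28.58 × (0.6613 − 0.4894) + 1.24 × 0.4894 = 4.912 + 0.6069 = 5.519 mg/L.
DO = C_s − D = 10.6 − 5.519 = 5.081 mg/L.

DO ≈ 5.08 mg/L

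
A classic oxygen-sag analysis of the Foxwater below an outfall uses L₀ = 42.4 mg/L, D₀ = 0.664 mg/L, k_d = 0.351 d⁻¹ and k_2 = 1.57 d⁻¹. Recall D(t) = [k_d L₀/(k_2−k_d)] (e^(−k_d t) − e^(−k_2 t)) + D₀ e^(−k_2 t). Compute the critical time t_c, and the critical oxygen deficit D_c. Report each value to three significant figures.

With k_2/k_d = 4.473 and 1 − D₀(k_2−k_d)/(k_d L₀) = 0.9456,
t_c = ln(4.473 × 0.9456) / (1.57 − 0.351) = ln(4.230) / 1.219 = 1.442/1.219 = 1.183 d.
L(t_c) = L₀ e^(−k_d t_c) = 42.4 × 0.6602 = 27.99 mg/L, and at the critical point k_2 D_c = k_d L, so D_c = (0.351/1.57) × 27.99 = 6.258 mg/L.

t_c ≈ 1.18 d; D_c ≈ 6.26 mg/L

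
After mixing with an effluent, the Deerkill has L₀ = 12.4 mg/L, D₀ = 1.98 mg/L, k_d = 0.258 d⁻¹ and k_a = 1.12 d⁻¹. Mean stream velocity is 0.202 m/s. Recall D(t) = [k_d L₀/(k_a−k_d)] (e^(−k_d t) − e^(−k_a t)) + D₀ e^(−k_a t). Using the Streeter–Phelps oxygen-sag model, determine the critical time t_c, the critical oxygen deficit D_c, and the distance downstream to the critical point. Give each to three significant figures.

t_c ≈ 0.819 d; D_c ≈ 2.31 mg/L; x_c ≈ 14.3 km

t_c = [1/(k_a−k_d)] ln[(k_a/k_d)(1 − D₀(k_a−k_d)/(k_d L₀))]
= [1/(1.12−0.258)] ln[(1.12/0.258)(1 − 1.98×0.8620/(0.258×12.4))]
= (1/0.8620) ln[4.341 × 0.4665] = 1.160 × ln(2.025) = 1.160 × 0.7056 = 0.8186 d.
D_c = (k_d/k_a) L₀ e^(−k_d t_c) = (0.258/1.12) × 12.4 × e^(−0.258×0.8186) = 0.2304 × 12.4 × 0.8096 = 2.313 mg/L.
x_c = v t_c = 0.202 m/s × 0.8186 d × 86400 s/d = 14290 m ≈ 14.3 km.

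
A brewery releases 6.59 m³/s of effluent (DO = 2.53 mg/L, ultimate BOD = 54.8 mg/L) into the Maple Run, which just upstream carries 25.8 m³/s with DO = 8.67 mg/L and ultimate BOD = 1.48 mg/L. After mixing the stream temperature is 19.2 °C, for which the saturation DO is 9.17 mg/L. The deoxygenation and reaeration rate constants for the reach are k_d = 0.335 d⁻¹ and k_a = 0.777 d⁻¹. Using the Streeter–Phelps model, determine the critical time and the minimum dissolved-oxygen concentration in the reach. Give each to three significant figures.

t_c ≈ 1.43 d; minimum DO ≈ 5.88 mg/L

Mixed DO = (25.8×8.67 + 6.59×2.53)/(25.8+6.59) = 240.4/32.39 = 7.421 mg/L.
Mixed L₀ = (25.8×1.48 + 6.59×54.8)/(32.39) = 399.3/32.39 = 12.33 mg/L.
Initial deficit D₀ = C_s − DO₀ = 9.17 − 7.421 = 1.749 mg/L.
t_c = (1/0.4420) ln[(0.777/0.335)(1 − 1.749×0.4420/(0.335×12.33))] = 2.262 × ln(1.885) = 1.434 d.
D_c = (0.335/0.777) × 12.33 × e^(−0.335×1.434) = 0.4311 × 12.33 × 0.6184 = 3.287 mg/L.
Minimum DO = 9.17 − 3.287 = 5.883 mg/L.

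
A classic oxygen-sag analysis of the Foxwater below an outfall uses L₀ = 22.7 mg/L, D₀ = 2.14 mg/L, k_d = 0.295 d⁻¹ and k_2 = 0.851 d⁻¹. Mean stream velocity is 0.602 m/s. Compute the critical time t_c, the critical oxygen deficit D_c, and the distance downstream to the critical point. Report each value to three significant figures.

t_c = [1/(k_2−k_d)] ln[(k_2/k_d)(1 − D₀(k_2−k_d)/(k_d L₀))]
= [1/(0.851−0.295)] ln[(0.851/0.295)(1 − 2.14×0.5560/(0.295×22.7))]
= (1/0.5560) ln[2.885 × 0.8223] = 1.799 × ln(2.372) = 1.799 × 0.8638 = 1.554 d.
D_c = (k_d/k_2) L₀ e^(−k_d t_c) = (0.295/0.851) × 22.7 × e^(−0.295×1.554) = 0.3467 × 22.7 × 0.6323 = 4.976 mg/L.
x_c = v t_c = 0.602 m/s × 1.554 d × 86400 s/d = 80810 m ≈ 80.8 km.

t_c ≈ 1.55 d; D_c ≈ 4.98 mg/L; x_c ≈ 80.8 km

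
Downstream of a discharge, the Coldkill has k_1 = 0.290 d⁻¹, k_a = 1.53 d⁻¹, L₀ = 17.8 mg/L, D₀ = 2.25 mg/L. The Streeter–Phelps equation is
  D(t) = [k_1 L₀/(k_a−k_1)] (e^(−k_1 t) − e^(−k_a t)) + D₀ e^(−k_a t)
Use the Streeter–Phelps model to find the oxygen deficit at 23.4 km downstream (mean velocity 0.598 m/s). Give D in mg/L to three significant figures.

Travel time t = x/v = 23.4 km / (0.598 m/s) = 23400 m / 0.598 m/s = 39130 s = 0.4529 d.
k_1 L₀/(k_a−k_1) = 0.290×17.8/(1.53−0.290) = 5.162/1.240 = 4.163 mg/L.
e^(−k_1 t) = e^(−0.290×0.4529) = 0.8769; e^(−k_a t) = e^(−1.53×0.4529) = 0.5001.
D = 4.163 × (0.8769 − 0.5001) + 2.25 × 0.5001 = 1.569 + 1.125 = 2.694 mg/L.

D ≈ 2.69 mg/L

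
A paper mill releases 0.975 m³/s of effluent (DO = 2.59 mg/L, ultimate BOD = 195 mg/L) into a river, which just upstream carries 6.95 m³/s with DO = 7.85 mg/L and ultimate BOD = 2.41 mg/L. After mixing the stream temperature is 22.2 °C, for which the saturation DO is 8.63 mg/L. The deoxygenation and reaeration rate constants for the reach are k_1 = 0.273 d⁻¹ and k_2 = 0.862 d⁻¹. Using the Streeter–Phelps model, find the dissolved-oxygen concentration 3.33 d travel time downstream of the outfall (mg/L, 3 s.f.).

Mixed DO = (6.95×7.85 + 0.975×2.59)/(6.95+0.975) = 57.08/7.925 = 7.203 mg/L.
Mixed L₀ = (6.95×2.41 + 0.975×195)/(7.925) = 206.9/7.925 = 26.10 mg/L.
Initial deficit D₀ = C_s − DO₀ = 8.63 − 7.203 = 1.427 mg/L.
D(3.33) = [0.273×26.10/(0.862−0.273)](e^(−0.273×3.33) − e^(−0.862×3.33)) + 1.427 e^(−0.862×3.33)
= 12.10 × (0.4029 − 0.05667) + 1.427 × 0.05667 = 4.270 mg/L.
DO = 8.63 − 4.270 = 4.360 mg/L.

DO ≈ 4.36 mg/L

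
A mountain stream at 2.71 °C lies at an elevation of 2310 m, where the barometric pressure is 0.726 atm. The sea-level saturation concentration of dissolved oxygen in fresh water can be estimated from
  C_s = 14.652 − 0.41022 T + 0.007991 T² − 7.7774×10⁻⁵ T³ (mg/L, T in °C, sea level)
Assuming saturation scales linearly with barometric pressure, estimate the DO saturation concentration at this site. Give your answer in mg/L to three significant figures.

At sea level: C_s = 14.652 − 0.41022×2.71 + 0.007991×2.71² − 7.7774×10⁻⁵×2.71³ = 13.60 mg/L.
Pressure correction: C_s' = 13.60 × 0.726 = 9.872 mg/L.

C_s ≈ 9.87 mg/L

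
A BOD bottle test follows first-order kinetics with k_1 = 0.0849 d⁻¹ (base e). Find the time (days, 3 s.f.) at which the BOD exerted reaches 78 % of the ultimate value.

y/L₀ = 1 − e^(−k_1 t) = 0.78 ⇒ e^(−k_1 t) = 0.220
t = −ln(0.220) / 0.0849 = 1.514 / 0.0849 = 17.83 d.

t ≈ 17.8 d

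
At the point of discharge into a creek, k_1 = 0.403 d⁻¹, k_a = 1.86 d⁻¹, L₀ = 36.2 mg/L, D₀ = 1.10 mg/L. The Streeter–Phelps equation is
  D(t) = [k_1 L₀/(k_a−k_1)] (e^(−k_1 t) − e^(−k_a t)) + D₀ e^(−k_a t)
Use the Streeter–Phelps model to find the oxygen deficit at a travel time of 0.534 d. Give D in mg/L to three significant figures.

D ≈ 4.77 mg/L

k_1 L₀/(k_a−k_1) = 0.403×36.2/(1.86−0.403) = 14.59/1.457 = 10.01 mg/L.
e^(−k_1 t) = e^(−0.403×0.5340) = 0.8064; e^(−k_a t) = e^(−1.86×0.5340) = 0.3704.
D = 10.01 × (0.8064 − 0.3704) + 1.10 × 0.3704 = 4.366 + 0.4074 = 4.773 mg/L.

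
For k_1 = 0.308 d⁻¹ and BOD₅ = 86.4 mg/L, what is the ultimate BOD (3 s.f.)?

BOD₅ = L₀(1 − e^(−5k_1)) ⇒ L₀ = BOD₅ / (1 − e^(−5×0.308))
= 86.4 / (1 − 0.2144) = 86.4 / 0.7856 = 110.0 mg/L.

L₀ ≈ 110 mg/L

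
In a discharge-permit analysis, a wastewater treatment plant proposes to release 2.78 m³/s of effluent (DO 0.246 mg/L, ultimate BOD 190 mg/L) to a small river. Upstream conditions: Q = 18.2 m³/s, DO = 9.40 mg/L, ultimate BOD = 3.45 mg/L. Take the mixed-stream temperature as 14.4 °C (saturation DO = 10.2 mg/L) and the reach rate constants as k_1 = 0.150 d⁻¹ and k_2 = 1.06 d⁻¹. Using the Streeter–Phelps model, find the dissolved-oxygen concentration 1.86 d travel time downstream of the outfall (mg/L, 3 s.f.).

DO ≈ 7.05 mg/L

Mixed DO = (18.2×9.40 + 2.78×0.246)/(18.2+2.78) = 171.8/20.98 = 8.187 mg/L.
Mixed L₀ = (18.2×3.45 + 2.78×190)/(20.98) = 591.0/20.98 = 28.17 mg/L.
Initial deficit D₀ = C_s − DO₀ = 10.2 − 8.187 = 2.013 mg/L.
D(1.86) = [0.150×28.17/(1.06−0.150)](e^(−0.150×1.86) − e^(−1.06×1.86)) + 2.013 e^(−1.06×1.86)
= 4.643 × (0.7565 − 0.1392) + 2.013 × 0.1392 = 3.147 mg/L.
DO = 10.2 − 3.147 = 7.053 mg/L.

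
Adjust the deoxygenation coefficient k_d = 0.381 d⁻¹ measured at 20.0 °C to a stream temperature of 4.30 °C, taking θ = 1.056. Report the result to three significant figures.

k_d(T₂) = k_d(T₁) · θ^(T₂−T₁) = 0.381 × 1.056^(4.30−20.0)
= 0.381 × 1.056^-15.7 = 0.381 × 0.4251 = 0.1620 d⁻¹.

k_d ≈ 0.162 d⁻¹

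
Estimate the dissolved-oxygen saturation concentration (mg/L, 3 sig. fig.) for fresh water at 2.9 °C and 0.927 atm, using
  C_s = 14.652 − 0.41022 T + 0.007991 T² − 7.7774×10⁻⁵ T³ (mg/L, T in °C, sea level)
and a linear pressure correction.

At sea level: C_s = 14.652 − 0.41022×2.9 + 0.007991×2.9² − 7.7774×10⁻⁵×2.9³ = 13.53 mg/L.
Pressure correction: C_s' = 13.53 × 0.927 = 12.54 mg/L.

C_s ≈ 12.5 mg/L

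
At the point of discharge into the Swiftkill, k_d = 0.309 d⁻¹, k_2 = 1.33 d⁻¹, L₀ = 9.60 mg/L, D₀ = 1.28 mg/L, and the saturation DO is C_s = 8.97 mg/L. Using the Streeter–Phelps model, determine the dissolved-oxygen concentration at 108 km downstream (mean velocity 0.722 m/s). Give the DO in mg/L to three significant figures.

DO ≈ 7.43 mg/L

Travel time t = x/v = 108 km / (0.722 m/s) = 108000 m / 0.722 m/s = 149600 s = 1.731 d.
k_d L₀/(k_2−k_d) = 0.309×9.60/(1.33−0.309) = 2.966/1.021 = 2.905 mg/L.
e^(−k_d t) = e^(−0.309×1.731) = 0.5857; e^(−k_2 t) = e^(−1.33×1.731) = 0.1000.
D = 2.905 × (0.5857 − 0.1000) + 1.28 × 0.1000 = 1.411 + 0.1280 = 1.539 mg/L.
DO = C_s − D = 8.97 − 1.539 = 7.431 mg/L.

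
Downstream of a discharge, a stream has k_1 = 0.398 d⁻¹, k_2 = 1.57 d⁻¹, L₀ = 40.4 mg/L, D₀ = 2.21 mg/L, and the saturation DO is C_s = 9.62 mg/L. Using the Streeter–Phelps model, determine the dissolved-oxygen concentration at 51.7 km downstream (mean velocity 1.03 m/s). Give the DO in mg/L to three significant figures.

Travel time t = x/v = 51.7 km / (1.03 m/s) = 51700 m / 1.03 m/s = 50190 s = 0.5810 d.
k_1 L₀/(k_2−k_1) = 0.398×40.4/(1.57−0.398) = 16.08/1.172 = 13.72 mg/L.
e^(−k_1 t) = e^(−0.398×0.5810) = 0.7936; e^(−k_2 t) = e^(−1.57×0.5810) = 0.4017.
D = 13.72 × (0.7936 − 0.4017) + 2.21 × 0.4017 = 5.376 + 0.8877 = 6.264 mg/L.
DO = C_s − D = 9.62 − 6.264 = 3.356 mg/L.

DO ≈ 3.36 mg/L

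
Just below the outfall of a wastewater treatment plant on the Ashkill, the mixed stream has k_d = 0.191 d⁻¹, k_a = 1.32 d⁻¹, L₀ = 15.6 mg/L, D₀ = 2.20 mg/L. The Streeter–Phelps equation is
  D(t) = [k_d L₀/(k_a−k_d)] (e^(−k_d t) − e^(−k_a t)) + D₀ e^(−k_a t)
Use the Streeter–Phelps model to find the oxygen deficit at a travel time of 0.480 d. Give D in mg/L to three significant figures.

D ≈ 2.17 mg/L

k_d L₀/(k_a−k_d) = 0.191×15.6/(1.32−0.191) = 2.980/1.129 = 2.639 mg/L.
e^(−k_d t) = e^(−0.191×0.4800) = 0.9124; e^(−k_a t) = e^(−1.32×0.4800) = 0.5307.
D = 2.639 × (0.9124 − 0.5307) + 2.20 × 0.5307 = 1.007 + 1.167 = 2.175 mg/L.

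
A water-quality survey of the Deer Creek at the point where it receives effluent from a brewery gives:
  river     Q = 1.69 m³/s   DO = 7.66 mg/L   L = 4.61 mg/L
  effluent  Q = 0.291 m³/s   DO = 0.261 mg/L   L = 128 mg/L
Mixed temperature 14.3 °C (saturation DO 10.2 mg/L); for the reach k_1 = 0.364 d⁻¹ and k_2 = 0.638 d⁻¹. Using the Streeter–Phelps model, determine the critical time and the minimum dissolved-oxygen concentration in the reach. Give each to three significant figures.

t_c ≈ 1.58 d; minimum DO ≈ 2.91 mg/L

Mixed DO = (1.69×7.66 + 0.291×0.261)/(1.69+0.291) = 13.02/1.981 = 6.573 mg/L.
Mixed L₀ = (1.69×4.61 + 0.291×128)/(1.981) = 45.04/1.981 = 22.74 mg/L.
Initial deficit D₀ = C_s − DO₀ = 10.2 − 6.573 = 3.627 mg/L.
t_c = (1/0.2740) ln[(0.638/0.364)(1 − 3.627×0.2740/(0.364×22.74))] = 3.650 × ln(1.542) = 1.581 d.
D_c = (0.364/0.638) × 22.74 × e^(−0.364×1.581) = 0.5705 × 22.74 × 0.5624 = 7.295 mg/L.
Minimum DO = 10.2 − 7.295 = 2.905 mg/L.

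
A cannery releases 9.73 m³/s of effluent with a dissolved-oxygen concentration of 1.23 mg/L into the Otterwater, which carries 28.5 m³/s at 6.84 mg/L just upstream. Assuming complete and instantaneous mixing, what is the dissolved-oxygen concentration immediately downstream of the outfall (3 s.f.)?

Flow-weighted mixing: C = (Q_r C_r + Q_w C_w)/(Q_r + Q_w)
= (28.5×6.84 + 9.73×1.23)/(28.5 + 9.73) = 206.9/38.23 = 5.412 mg/L.

5.41 mg/L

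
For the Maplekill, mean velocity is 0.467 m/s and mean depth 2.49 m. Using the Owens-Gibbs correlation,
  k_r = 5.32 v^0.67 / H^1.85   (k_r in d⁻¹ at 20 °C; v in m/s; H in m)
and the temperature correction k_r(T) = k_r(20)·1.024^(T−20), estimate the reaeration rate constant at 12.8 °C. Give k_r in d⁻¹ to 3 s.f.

k_r(20) = 5.32 × 0.467^0.67 / 2.49^1.85 = 5.32 × 0.6004 / 5.407 = 0.5907 d⁻¹.
k_r(12.8) = 0.5907 × 1.024^(12.8−20) = 0.5907 × 0.8430 = 0.4980 d⁻¹.

k_r ≈ 0.498 d⁻¹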